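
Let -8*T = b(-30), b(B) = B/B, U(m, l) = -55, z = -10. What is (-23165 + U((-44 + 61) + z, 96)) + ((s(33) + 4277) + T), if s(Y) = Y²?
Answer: -142833/8 ≈ -17854.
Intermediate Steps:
b(B) = 1
T = -⅛ (T = -⅛*1 = -⅛ ≈ -0.12500)
(-23165 + U((-44 + 61) + z, 96)) + ((s(33) + 4277) + T) = (-23165 - 55) + ((33² + 4277) - ⅛) = -23220 + ((1089 + 4277) - ⅛) = -23220 + (5366 - ⅛) = -23220 + 42927/8 = -142833/8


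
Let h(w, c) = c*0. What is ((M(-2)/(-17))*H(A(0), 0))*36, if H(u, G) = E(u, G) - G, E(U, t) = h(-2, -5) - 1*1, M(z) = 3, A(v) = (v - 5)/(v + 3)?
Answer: 108/17 ≈ 6.3529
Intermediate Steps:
A(v) = (-5 + v)/(3 + v)
h(w, c) = 0
E(U, t) = -1 (E(U, t) = 0 - 1*1 = 0 - 1 = -1)
H(u, G) = -1 - G
((M(-2)/(-17))*H(A(0), 0))*36 = ((3/(-17))*(-1 - 1*0))*36 = ((3*(-1/17))*(-1 + 0))*36 = -3/17*(-1)*36 = (3/17)*36 = 108/17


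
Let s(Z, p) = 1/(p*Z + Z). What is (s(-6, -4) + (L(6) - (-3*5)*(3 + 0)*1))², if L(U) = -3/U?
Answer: 160801/81 ≈ 1985.2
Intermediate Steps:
s(Z, p) = 1/(Z + Z*p) (s(Z, p) = 1/(Z*p + Z) = 1/(Z + Z*p))
(s(-6, -4) + (L(6) - (-3*5)*(3 + 0)*1))² = (1/((-6)*(1 - 4)) + (-3/6 - (-3*5)*(3 + 0)*1))² = (-⅙/(-3) + (-3*⅙ - (-15)*3*1))² = (-⅙*(-⅓) + (-½ - (-15)*3))² = (1/18 + (-½ - 1*(-45)))² = (1/18 + (-½ + 45))² = (1/18 + 89/2)² = (401/9)² = 160801/81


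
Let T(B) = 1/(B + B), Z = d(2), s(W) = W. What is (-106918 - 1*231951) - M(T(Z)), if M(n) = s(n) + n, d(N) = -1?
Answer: -338868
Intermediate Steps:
Z = -1
T(B) = 1/(2*B)
M(n) = 2*n (M(n) = n + n = 2*n)
(-106918 - 1*231951) - M(T(Z)) = (-106918 - 1*231951) - 2*(½)/(-1) = (-106918 - 231951) - 2*(½)*(-1) = -338869 - 2*(-1)/2 = -338869 - 1*(-1) = -338869 + 1 = -338868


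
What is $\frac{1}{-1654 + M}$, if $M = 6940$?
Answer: $\frac{1}{5286} \approx 0.00018918$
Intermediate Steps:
$\frac{1}{-1654 + M} = \frac{1}{-1654 + 6940} = \frac{1}{5286}$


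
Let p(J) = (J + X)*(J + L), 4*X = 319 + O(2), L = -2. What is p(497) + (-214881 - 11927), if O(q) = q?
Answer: 235723/4 ≈ 58931.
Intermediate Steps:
X = 321/4 (X = (319 + 2)/4 = (1/4)*321 = 321/4 ≈ 80.250)
p(J) = (-2 + J)*(321/4 + J) (p(J) = (J + 321/4)*(J - 2) = (321/4 + J)*(-2 + J) = (-2 + J)*(321/4 + J))
p(497) + (-214881 - 11927) = (-321/2 + 497**2 + (313/4)*497) + (-214881 - 11927) = (-321/2 + 247009 + 155561/4) - 226808 = 1142955/4 - 226808 = 235723/4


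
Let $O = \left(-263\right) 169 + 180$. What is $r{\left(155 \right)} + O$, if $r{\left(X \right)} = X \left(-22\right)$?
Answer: $-47677$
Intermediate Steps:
$r{\left(X \right)} = - 22 X$
$O = -44267$ ($O = -44447 + 180 = -44267$)
$r{\left(155 \right)} + O = \left(-22\right) 155 - 44267 = -3410 - 44267 = -47677$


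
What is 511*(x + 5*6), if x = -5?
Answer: 12775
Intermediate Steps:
511*(x + 5*6) = 511*(-5 + 5*6) = 511*(-5 + 30) = 511*25 = 12775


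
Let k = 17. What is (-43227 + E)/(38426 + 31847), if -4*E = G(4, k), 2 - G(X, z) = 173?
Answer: -172737/281092 ≈ -0.61452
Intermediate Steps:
G(X, z) = -171 (G(X, z) = 2 - 1*173 = 2 - 173 = -171)
E = 171/4 (E = -¼*(-171) = 171/4 ≈ 42.750)
(-43227 + E)/(38426 + 31847) = (-43227 + 171/4)/(38426 + 31847) = -172737/4/70273 = -172737/4*1/70273 = -172737/281092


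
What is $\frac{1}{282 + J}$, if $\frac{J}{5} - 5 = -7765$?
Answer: $- \frac{1}{38518} \approx -2.5962 \cdot 10^{-5}$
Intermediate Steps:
$J = -38800$ ($J = 25 + 5 \left(-7765\right) = 25 - 38825 = -38800$)
$\frac{1}{282 + J} = \frac{1}{282 - 38800} = \frac{1}{-38518} = - \frac{1}{38518}$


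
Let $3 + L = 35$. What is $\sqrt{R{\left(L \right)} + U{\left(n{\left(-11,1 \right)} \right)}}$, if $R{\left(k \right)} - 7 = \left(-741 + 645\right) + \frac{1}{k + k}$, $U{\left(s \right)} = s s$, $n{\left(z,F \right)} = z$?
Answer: $\frac{\sqrt{2049}}{8} \approx 5.6582$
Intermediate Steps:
$L = 32$ ($L = -3 + 35 = 32$)
$U{\left(s \right)} = s^{2}$
$R{\left(k \right)} = -89 + \frac{1}{2 k}$ ($R{\left(k \right)} = 7 + \left(\left(-741 + 645\right) + \frac{1}{k + k}\right) = 7 - \left(96 - \frac{1}{2 k}\right) = -89 + \frac{1}{2 k}$)
$\sqrt{R{\left(L \right)} + U{\left(n{\left(-11,1 \right)} \right)}} = \sqrt{\left(-89 + \frac{1}{2 \cdot 32}\right) + \left(-11\right)^{2}} = \sqrt{\left(-89 + \frac{1}{2} \cdot \frac{1}{32}\right) + 121} = \sqrt{\left(-89 + \frac{1}{64}\right) + 121} = \sqrt{- \frac{5695}{64} + 121} = \sqrt{\frac{2049}{64}} = \frac{\sqrt{2049}}{8}$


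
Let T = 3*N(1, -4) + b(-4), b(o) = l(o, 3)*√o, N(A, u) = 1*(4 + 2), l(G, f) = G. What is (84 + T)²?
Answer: 10340 - 1632*I ≈ 10340.0 - 1632.0*I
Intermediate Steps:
N(A, u) = 6 (N(A, u) = 1*6 = 6)
b(o) = o^(3/2) (b(o) = o*√o = o^(3/2))
T = 18 - 8*I (T = 3*6 + (-4)^(3/2) = 18 - 8*I ≈ 18.0 - 8.0*I)
(84 + T)² = (84 + (18 - 8*I))² = (102 - 8*I)²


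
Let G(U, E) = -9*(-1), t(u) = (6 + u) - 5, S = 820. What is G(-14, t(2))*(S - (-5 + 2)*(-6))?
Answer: 7218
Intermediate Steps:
t(u) = 1 + u
G(U, E) = 9
G(-14, t(2))*(S - (-5 + 2)*(-6)) = 9*(820 - (-5 + 2)*(-6)) = 9*(820 - (-3)*(-6)) = 9*(820 - 1*18) = 9*(820 - 18) = 9*802 = 7218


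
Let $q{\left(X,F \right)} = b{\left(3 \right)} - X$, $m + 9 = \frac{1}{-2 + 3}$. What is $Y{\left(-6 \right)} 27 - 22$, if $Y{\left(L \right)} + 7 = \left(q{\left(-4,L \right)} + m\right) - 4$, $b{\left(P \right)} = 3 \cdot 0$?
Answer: $-427$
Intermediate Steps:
$b{\left(P \right)} = 0$
$m = -8$ ($m = -9 + \frac{1}{-2 + 3} = -9 + 1^{-1} = -9 + 1 = -8$)
$q{\left(X,F \right)} = - X$ ($q{\left(X,F \right)} = 0 - X = - X$)
$Y{\left(L \right)} = -15$ ($Y{\left(L \right)} = -7 - 8 = -15$)
$Y{\left(-6 \right)} 27 - 22 = \left(-15\right) 27 - 22 = -405 - 22 = -427$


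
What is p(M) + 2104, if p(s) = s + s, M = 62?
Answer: 2228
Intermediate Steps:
p(s) = 2*s
p(M) + 2104 = 2*62 + 2104 = 124 + 2104 = 2228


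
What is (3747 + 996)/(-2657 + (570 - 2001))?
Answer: -4743/4088 ≈ -1.1602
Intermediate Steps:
(3747 + 996)/(-2657 + (570 - 2001)) = 4743/(-2657 - 1431) = 4743/(-4088) = 4743*(-1/4088) = -4743/4088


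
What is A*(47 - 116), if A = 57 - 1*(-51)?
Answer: -7452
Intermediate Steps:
A = 108 (A = 57 + 51 = 108)
A*(47 - 116) = 108*(47 - 116) = 108*(-69) = -7452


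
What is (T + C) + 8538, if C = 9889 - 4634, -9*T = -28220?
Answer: 152357/9 ≈ 16929.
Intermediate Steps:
T = 28220/9 (T = -1/9*(-28220) = 28220/9 ≈ 3135.6)
C = 5255
(T + C) + 8538 = (28220/9 + 5255) + 8538 = 75515/9 + 8538 = 152357/9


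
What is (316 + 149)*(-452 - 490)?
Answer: -438030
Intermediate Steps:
(316 + 149)*(-452 - 490) = 465*(-942) = -438030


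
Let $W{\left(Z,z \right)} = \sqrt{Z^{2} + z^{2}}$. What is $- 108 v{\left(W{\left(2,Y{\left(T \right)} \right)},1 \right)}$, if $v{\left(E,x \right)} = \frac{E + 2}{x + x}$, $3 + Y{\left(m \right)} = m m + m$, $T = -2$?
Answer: $-108 - 54 \sqrt{5} \approx -228.75$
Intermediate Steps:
$Y{\left(m \right)} = -3 + m + m^{2}$ ($Y{\left(m \right)} = -3 + \left(m m + m\right) = -3 + \left(m^{2} + m\right) = -3 + \left(m + m^{2}\right) = -3 + m + m^{2}$)
$v{\left(E,x \right)} = \frac{2 + E}{2 x}$
$- 108 v{\left(W{\left(2,Y{\left(T \right)} \right)},1 \right)} = - 108 \frac{2 + \sqrt{2^{2} + \left(-3 - 2 + \left(-2\right)^{2}\right)^{2}}}{2 \cdot 1} = - 108 \cdot \frac{1}{2} \cdot 1 \left(2 + \sqrt{4 + \left(-3 - 2 + 4\right)^{2}}\right) = - 108 \cdot \frac{1}{2} \cdot 1 \left(2 + \sqrt{4 + \left(-1\right)^{2}}\right) = - 108 \cdot \frac{1}{2} \cdot 1 \left(2 + \sqrt{4 + 1}\right) = - 108 \cdot \frac{1}{2} \cdot 1 \left(2 + \sqrt{5}\right) = - 108 \left(1 + \frac{\sqrt{5}}{2}\right) = -108 - 54 \sqrt{5}$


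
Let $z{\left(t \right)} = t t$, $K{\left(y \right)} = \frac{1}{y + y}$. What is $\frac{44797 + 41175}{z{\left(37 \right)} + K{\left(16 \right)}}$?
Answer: $\frac{2751104}{43809} \approx 62.798$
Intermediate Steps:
$K{\left(y \right)} = \frac{1}{2 y}$
$z{\left(t \right)} = t^{2}$
$\frac{44797 + 41175}{z{\left(37 \right)} + K{\left(16 \right)}} = \frac{44797 + 41175}{37^{2} + \frac{1}{2 \cdot 16}} = \frac{85972}{1369 + \frac{1}{2} \cdot \frac{1}{16}} = \frac{85972}{1369 + \frac{1}{32}} = \frac{85972}{\frac{43809}{32}} = 85972 \cdot \frac{32}{43809} = \frac{2751104}{43809}$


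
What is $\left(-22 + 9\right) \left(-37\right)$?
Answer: $481$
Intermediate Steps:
$\left(-22 + 9\right) \left(-37\right) = \left(-13\right) \left(-37\right) = 481$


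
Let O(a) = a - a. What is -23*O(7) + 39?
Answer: 39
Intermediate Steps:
O(a) = 0
-23*O(7) + 39 = -23*0 + 39 = 0 + 39 = 39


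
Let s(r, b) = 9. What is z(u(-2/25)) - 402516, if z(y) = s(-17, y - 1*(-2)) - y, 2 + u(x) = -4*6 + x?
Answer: -10062023/25 ≈ -4.0248e+5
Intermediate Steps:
u(x) = -26 + x (u(x) = -2 + (-4*6 + x) = -2 + (-24 + x) = -26 + x)
z(y) = 9 - y
z(u(-2/25)) - 402516 = (9 - (-26 - 2/25)) - 402516 = (9 - 1*(-652/25)) - 402516 = (9 + 652/25) - 402516 = 877/25 - 402516 = -10062023/25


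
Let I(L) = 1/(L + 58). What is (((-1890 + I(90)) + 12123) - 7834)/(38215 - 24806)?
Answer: 355053/1984532 ≈ 0.17891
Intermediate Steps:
I(L) = 1/(58 + L)
(((-1890 + I(90)) + 12123) - 7834)/(38215 - 24806) = (((-1890 + 1/(58 + 90)) + 12123) - 7834)/(38215 - 24806) = (((-1890 + 1/148) + 12123) - 7834)/13409 = (((-1890 + 1/148) + 12123) - 7834)*(1/13409) = ((-279719/148 + 12123) - 7834)*(1/13409) = (1514485/148 - 7834)*(1/13409) = (355053/148)*(1/13409) = 355053/1984532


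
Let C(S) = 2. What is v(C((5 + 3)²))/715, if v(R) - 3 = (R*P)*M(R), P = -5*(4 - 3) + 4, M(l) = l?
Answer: -1/715 ≈ -0.0013986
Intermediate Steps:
P = -1 (P = -5*1 + 4 = -5 + 4 = -1)
v(R) = 3 - R² (v(R) = 3 + (R*(-1))*R = 3 + (-R)*R = 3 - R²)
v(C((5 + 3)²))/715 = (3 - 1*2²)/715 = (3 - 1*4)*(1/715) = (3 - 4)*(1/715) = -1*1/715 = -1/715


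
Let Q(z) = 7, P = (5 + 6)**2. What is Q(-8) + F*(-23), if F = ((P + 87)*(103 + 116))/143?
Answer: -80515/11 ≈ -7319.5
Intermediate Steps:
P = 121 (P = 11**2 = 121)
F = 3504/11 (F = ((121 + 87)*(103 + 116))/143 = (208*219)*(1/143) = 45552*(1/143) = 3504/11 ≈ 318.55)
Q(-8) + F*(-23) = 7 + (3504/11)*(-23) = 7 - 80592/11 = -80515/11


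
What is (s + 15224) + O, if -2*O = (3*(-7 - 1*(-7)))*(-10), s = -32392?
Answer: -17168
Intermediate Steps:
O = 0 (O = -3*(-7 - 1*(-7))*(-10)/2 = -3*(-7 + 7)*(-10)/2 = -3*0*(-10)/2 = -0*(-10) = -½*0 = 0)
(s + 15224) + O = (-32392 + 15224) + 0 = -17168 + 0 = -17168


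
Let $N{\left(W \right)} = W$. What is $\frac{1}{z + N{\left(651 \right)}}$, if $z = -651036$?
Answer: $- \frac{1}{650385} \approx -1.5376 \cdot 10^{-6}$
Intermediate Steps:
$\frac{1}{z + N{\left(651 \right)}} = \frac{1}{-651036 + 651} = \frac{1}{-650385} = - \frac{1}{650385}$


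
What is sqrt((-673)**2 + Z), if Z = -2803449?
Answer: 2*I*sqrt(587630) ≈ 1533.1*I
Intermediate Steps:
sqrt((-673)**2 + Z) = sqrt((-673)**2 - 2803449) = sqrt(452929 - 2803449) = sqrt(-2350520) = 2*I*sqrt(587630)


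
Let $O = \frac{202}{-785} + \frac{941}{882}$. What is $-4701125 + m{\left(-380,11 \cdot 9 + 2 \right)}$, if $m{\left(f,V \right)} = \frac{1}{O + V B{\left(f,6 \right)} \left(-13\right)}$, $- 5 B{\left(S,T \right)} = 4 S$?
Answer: $- \frac{1299204361028426245}{276360309719} \approx -4.7011 \cdot 10^{6}$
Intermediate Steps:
$B{\left(S,T \right)} = - \frac{4 S}{5}$
$O = \frac{560521}{692370}$ ($O = 202 \left(- \frac{1}{785}\right) + 941 \cdot \frac{1}{882} = - \frac{202}{785} + \frac{941}{882} = \frac{560521}{692370} \approx 0.80957$)
$m{\left(f,V \right)} = \frac{1}{\frac{560521}{692370} + \frac{52 V f}{5}}$ ($m{\left(f,V \right)} = \frac{1}{\frac{560521}{692370} + V \left(- \frac{4 f}{5}\right) \left(-13\right)} = \frac{1}{\frac{560521}{692370} + - \frac{4 V f}{5} \left(-13\right)} = \frac{1}{\frac{560521}{692370} + \frac{52 V f}{5}}$)
$-4701125 + m{\left(-380,11 \cdot 9 + 2 \right)} = -4701125 + \frac{692370}{13 \left(43117 + 553896 \left(11 \cdot 9 + 2\right) \left(-380\right)\right)} = -4701125 + \frac{692370}{13 \left(43117 + 553896 \left(99 + 2\right) \left(-380\right)\right)} = -4701125 + \frac{692370}{13 \left(43117 + 553896 \cdot 101 \left(-380\right)\right)} = -4701125 + \frac{692370}{13 \left(43117 - 21258528480\right)} = -4701125 + \frac{692370}{13 \left(-21258485363\right)} = -4701125 + \frac{692370}{13} \left(- \frac{1}{21258485363}\right) = -4701125 - \frac{692370}{276360309719} = - \frac{1299204361028426245}{276360309719}$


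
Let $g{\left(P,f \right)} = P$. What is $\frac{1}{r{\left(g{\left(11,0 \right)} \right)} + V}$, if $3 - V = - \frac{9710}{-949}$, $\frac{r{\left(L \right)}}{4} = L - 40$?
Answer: $- \frac{949}{116947} \approx -0.0081148$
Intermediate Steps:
$r{\left(L \right)} = -160 + 4 L$ ($r{\left(L \right)} = 4 \left(L - 40\right) = 4 \left(-40 + L\right) = -160 + 4 L$)
$V = - \frac{6863}{949}$ ($V = 3 - - \frac{9710}{-949} = 3 - \left(-9710\right) \left(- \frac{1}{949}\right) = 3 - \frac{9710}{949} = - \frac{6863}{949} \approx -7.2318$)
$\frac{1}{r{\left(g{\left(11,0 \right)} \right)} + V} = \frac{1}{\left(-160 + 4 \cdot 11\right) - \frac{6863}{949}} = \frac{1}{\left(-160 + 44\right) - \frac{6863}{949}} = \frac{1}{-116 - \frac{6863}{949}} = \frac{1}{- \frac{116947}{949}} = - \frac{949}{116947}$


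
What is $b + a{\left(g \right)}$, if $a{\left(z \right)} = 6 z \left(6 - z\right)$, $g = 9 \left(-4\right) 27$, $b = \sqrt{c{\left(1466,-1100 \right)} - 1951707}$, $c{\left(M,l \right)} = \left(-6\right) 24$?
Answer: $-5703696 + 11 i \sqrt{16131} \approx -5.7037 \cdot 10^{6} + 1397.1 i$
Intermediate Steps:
$c{\left(M,l \right)} = -144$
$b = 11 i \sqrt{16131}$ ($b = \sqrt{-144 - 1951707} = \sqrt{-1951851} = 11 i \sqrt{16131} \approx 1397.1 i$)
$g = -972$ ($g = \left(-36\right) 27 = -972$)
$a{\left(z \right)} = 6 z \left(6 - z\right)$
$b + a{\left(g \right)} = 11 i \sqrt{16131} + 6 \left(-972\right) \left(6 - -972\right) = 11 i \sqrt{16131} + 6 \left(-972\right) \left(6 + 972\right) = 11 i \sqrt{16131} + 6 \left(-972\right) 978 = 11 i \sqrt{16131} - 5703696 = -5703696 + 11 i \sqrt{16131}$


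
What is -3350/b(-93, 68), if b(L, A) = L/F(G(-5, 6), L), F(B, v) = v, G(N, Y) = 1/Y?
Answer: -3350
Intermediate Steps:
b(L, A) = 1 (b(L, A) = L/L = 1)
-3350/b(-93, 68) = -3350/1 = -3350*1 = -3350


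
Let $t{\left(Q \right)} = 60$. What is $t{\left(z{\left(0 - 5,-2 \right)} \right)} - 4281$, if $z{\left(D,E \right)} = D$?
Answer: $-4221$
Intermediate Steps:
$t{\left(z{\left(0 - 5,-2 \right)} \right)} - 4281 = 60 - 4281 = -4221$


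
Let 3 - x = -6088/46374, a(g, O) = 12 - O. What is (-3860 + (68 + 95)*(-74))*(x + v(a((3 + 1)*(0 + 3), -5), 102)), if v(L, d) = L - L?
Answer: -1156016810/23187 ≈ -49856.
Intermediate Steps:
v(L, d) = 0
x = 72605/23187 (x = 3 - (-6088)/46374 = 3 - 1*(-3044/23187) = 3 + 3044/23187 = 72605/23187 ≈ 3.1313)
(-3860 + (68 + 95)*(-74))*(x + v(a((3 + 1)*(0 + 3), -5), 102)) = (-3860 + (68 + 95)*(-74))*(72605/23187 + 0) = (-3860 + 163*(-74))*(72605/23187) = (-3860 - 12062)*(72605/23187) = -15922*72605/23187 = -1156016810/23187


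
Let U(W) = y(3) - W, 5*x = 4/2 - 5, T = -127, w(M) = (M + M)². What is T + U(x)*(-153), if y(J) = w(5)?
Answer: -77594/5 ≈ -15519.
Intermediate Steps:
w(M) = 4*M² (w(M) = (2*M)² = 4*M²)
y(J) = 100 (y(J) = 4*5² = 4*25 = 100)
x = -⅗ (x = (4/2 - 5)/5 = (4*(½) - 5)/5 = (2 - 5)/5 = (⅕)*(-3) = -⅗ ≈ -0.60000)
U(W) = 100 - W
T + U(x)*(-153) = -127 + (100 - 1*(-⅗))*(-153) = -127 + (100 + ⅗)*(-153) = -127 + (503/5)*(-153) = -127 - 76959/5 = -77594/5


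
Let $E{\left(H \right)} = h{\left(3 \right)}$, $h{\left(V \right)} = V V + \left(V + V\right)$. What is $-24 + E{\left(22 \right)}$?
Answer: $-9$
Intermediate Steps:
$h{\left(V \right)} = V^{2} + 2 V$
$E{\left(H \right)} = 15$ ($E{\left(H \right)} = 3 \left(2 + 3\right) = 3 \cdot 5 = 15$)
$-24 + E{\left(22 \right)} = -24 + 15 = -9$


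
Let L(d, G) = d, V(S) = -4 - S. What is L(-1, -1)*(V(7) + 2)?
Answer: 9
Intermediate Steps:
L(-1, -1)*(V(7) + 2) = -((-4 - 1*7) + 2) = -((-4 - 7) + 2) = -(-11 + 2) = -1*(-9) = 9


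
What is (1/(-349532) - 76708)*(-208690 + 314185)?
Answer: -2828521459810215/349532 ≈ -8.0923e+9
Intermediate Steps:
(1/(-349532) - 76708)*(-208690 + 314185) = (-1/349532 - 76708)*105495 = -26811900657/349532*105495 = -2828521459810215/349532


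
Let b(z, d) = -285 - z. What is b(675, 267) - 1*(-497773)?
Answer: 496813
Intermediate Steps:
b(675, 267) - 1*(-497773) = (-285 - 1*675) - 1*(-497773) = (-285 - 675) + 497773 = -960 + 497773 = 496813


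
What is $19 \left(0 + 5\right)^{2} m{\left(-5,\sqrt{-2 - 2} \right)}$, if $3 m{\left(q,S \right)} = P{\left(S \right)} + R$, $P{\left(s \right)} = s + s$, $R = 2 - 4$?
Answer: $- \frac{950}{3} + \frac{1900 i}{3} \approx -316.67 + 633.33 i$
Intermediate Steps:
$R = -2$
$P{\left(s \right)} = 2 s$
$m{\left(q,S \right)} = - \frac{2}{3} + \frac{2 S}{3}$ ($m{\left(q,S \right)} = \frac{2 S - 2}{3} = \frac{-2 + 2 S}{3} = - \frac{2}{3} + \frac{2 S}{3}$)
$19 \left(0 + 5\right)^{2} m{\left(-5,\sqrt{-2 - 2} \right)} = 19 \left(0 + 5\right)^{2} \left(- \frac{2}{3} + \frac{2 \sqrt{-2 - 2}}{3}\right) = 19 \cdot 5^{2} \left(- \frac{2}{3} + \frac{2 \sqrt{-4}}{3}\right) = 19 \cdot 25 \left(- \frac{2}{3} + \frac{2 \cdot 2 i}{3}\right) = 475 \left(- \frac{2}{3} + \frac{4 i}{3}\right) = - \frac{950}{3} + \frac{1900 i}{3}$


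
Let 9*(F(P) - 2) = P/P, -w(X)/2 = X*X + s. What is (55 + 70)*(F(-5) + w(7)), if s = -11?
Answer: -83125/9 ≈ -9236.1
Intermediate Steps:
w(X) = 22 - 2*X² (w(X) = -2*(X*X - 11) = -2*(X² - 11) = -2*(-11 + X²) = 22 - 2*X²)
F(P) = 19/9 (F(P) = 2 + (P/P)/9 = 2 + (⅑)*1 = 2 + ⅑ = 19/9)
(55 + 70)*(F(-5) + w(7)) = (55 + 70)*(19/9 + (22 - 2*7²)) = 125*(19/9 + (22 - 2*49)) = 125*(19/9 + (22 - 98)) = 125*(19/9 - 76) = 125*(-665/9) = -83125/9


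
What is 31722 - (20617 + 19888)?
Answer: -8783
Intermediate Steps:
31722 - (20617 + 19888) = 31722 - 1*40505 = 31722 - 40505 = -8783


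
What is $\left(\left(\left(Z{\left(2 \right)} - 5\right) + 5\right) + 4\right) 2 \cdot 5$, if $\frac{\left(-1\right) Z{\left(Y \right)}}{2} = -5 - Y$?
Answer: $180$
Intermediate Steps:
$Z{\left(Y \right)} = 10 + 2 Y$ ($Z{\left(Y \right)} = - 2 \left(-5 - Y\right) = 10 + 2 Y$)
$\left(\left(\left(Z{\left(2 \right)} - 5\right) + 5\right) + 4\right) 2 \cdot 5 = \left(\left(\left(\left(10 + 2 \cdot 2\right) - 5\right) + 5\right) + 4\right) 2 \cdot 5 = \left(\left(\left(\left(10 + 4\right) - 5\right) + 5\right) + 4\right) 2 \cdot 5 = \left(\left(\left(14 - 5\right) + 5\right) + 4\right) 2 \cdot 5 = \left(\left(9 + 5\right) + 4\right) 2 \cdot 5 = \left(14 + 4\right) 2 \cdot 5 = 18 \cdot 2 \cdot 5 = 36 \cdot 5 = 180$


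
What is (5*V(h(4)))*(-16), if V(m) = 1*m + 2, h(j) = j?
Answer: -480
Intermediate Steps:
V(m) = 2 + m (V(m) = m + 2 = 2 + m)
(5*V(h(4)))*(-16) = (5*(2 + 4))*(-16) = (5*6)*(-16) = 30*(-16) = -480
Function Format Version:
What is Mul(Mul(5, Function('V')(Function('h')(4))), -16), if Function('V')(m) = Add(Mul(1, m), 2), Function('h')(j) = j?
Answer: -480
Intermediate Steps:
Function('V')(m) = Add(2, m) (Function('V')(m) = Add(m, 2) = Add(2, m))
Mul(Mul(5, Function('V')(Function('h')(4))), -16) = Mul(Mul(5, Add(2, 4)), -16) = Mul(Mul(5, 6), -16) = Mul(30, -16) = -480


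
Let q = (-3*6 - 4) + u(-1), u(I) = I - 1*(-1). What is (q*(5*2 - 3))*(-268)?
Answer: 41272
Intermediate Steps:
u(I) = 1 + I (u(I) = I + 1 = 1 + I)
q = -22 (q = (-3*6 - 4) + (1 - 1) = (-18 - 4) + 0 = -22 + 0 = -22)
(q*(5*2 - 3))*(-268) = -22*(5*2 - 3)*(-268) = -22*(10 - 3)*(-268) = -22*7*(-268) = -154*(-268) = 41272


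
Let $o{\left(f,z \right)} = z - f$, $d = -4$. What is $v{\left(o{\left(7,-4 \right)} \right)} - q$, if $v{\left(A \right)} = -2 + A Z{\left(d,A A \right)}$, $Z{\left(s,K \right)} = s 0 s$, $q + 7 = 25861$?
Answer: $-25856$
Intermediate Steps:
$q = 25854$ ($q = -7 + 25861 = 25854$)
$Z{\left(s,K \right)} = 0$ ($Z{\left(s,K \right)} = 0 s = 0$)
$v{\left(A \right)} = -2$ ($v{\left(A \right)} = -2 + A 0 = -2 + 0 = -2$)
$v{\left(o{\left(7,-4 \right)} \right)} - q = -2 - 25854 = -25856$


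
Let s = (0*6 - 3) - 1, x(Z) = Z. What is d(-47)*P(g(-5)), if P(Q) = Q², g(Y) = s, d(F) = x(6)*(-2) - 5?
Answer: -272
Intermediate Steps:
s = -4 (s = (0 - 3) - 1 = -3 - 1 = -4)
d(F) = -17 (d(F) = 6*(-2) - 5 = -12 - 5 = -17)
g(Y) = -4
d(-47)*P(g(-5)) = -17*(-4)² = -17*16 = -272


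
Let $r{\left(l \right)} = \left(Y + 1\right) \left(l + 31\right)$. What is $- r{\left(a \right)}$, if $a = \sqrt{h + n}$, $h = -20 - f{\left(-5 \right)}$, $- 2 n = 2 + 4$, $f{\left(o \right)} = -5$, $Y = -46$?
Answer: $1395 + 135 i \sqrt{2} \approx 1395.0 + 190.92 i$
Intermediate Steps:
$n = -3$ ($n = - \frac{2 + 4}{2} = \left(- \frac{1}{2}\right) 6 = -3$)
$h = -15$ ($h = -20 - -5 = -20 + 5 = -15$)
$a = 3 i \sqrt{2}$ ($a = \sqrt{-15 - 3} = \sqrt{-18} = 3 i \sqrt{2} \approx 4.2426 i$)
$r{\left(l \right)} = -1395 - 45 l$ ($r{\left(l \right)} = \left(-46 + 1\right) \left(l + 31\right) = - 45 \left(31 + l\right) = -1395 - 45 l$)
$- r{\left(a \right)} = - (-1395 - 45 \cdot 3 i \sqrt{2}) = - (-1395 - 135 i \sqrt{2}) = 1395 + 135 i \sqrt{2}$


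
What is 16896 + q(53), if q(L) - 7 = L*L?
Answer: 19712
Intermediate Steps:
q(L) = 7 + L² (q(L) = 7 + L*L = 7 + L²)
16896 + q(53) = 16896 + (7 + 53²) = 16896 + (7 + 2809) = 16896 + 2816 = 19712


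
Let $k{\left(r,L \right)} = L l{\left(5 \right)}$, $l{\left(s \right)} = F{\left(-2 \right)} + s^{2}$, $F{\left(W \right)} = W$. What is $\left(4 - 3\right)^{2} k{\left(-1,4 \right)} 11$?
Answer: $1012$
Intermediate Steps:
$l{\left(s \right)} = -2 + s^{2}$
$k{\left(r,L \right)} = 23 L$ ($k{\left(r,L \right)} = L \left(-2 + 5^{2}\right) = L \left(-2 + 25\right) = L 23 = 23 L$)
$\left(4 - 3\right)^{2} k{\left(-1,4 \right)} 11 = \left(4 - 3\right)^{2} \cdot 23 \cdot 4 \cdot 11 = 1^{2} \cdot 92 \cdot 11 = 1 \cdot 92 \cdot 11 = 92 \cdot 11 = 1012$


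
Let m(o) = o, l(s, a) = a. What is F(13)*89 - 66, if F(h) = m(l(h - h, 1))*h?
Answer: 1091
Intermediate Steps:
F(h) = h (F(h) = 1*h = h)
F(13)*89 - 66 = 13*89 - 66 = 1157 - 66 = 1091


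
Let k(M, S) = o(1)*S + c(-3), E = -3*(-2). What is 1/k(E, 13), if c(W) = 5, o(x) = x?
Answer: 1/18 ≈ 0.055556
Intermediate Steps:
E = 6
k(M, S) = 5 + S (k(M, S) = 1*S + 5 = S + 5 = 5 + S)
1/k(E, 13) = 1/(5 + 13) = 1/18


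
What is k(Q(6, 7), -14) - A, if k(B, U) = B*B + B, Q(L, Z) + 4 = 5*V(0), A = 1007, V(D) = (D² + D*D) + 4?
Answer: -735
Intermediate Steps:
V(D) = 4 + 2*D² (V(D) = (D² + D²) + 4 = 2*D² + 4 = 4 + 2*D²)
Q(L, Z) = 16 (Q(L, Z) = -4 + 5*(4 + 2*0²) = -4 + 5*(4 + 2*0) = -4 + 5*(4 + 0) = -4 + 5*4 = -4 + 20 = 16)
k(B, U) = B + B² (k(B, U) = B² + B = B + B²)
k(Q(6, 7), -14) - A = 16*(1 + 16) - 1*1007 = 16*17 - 1007 = 272 - 1007 = -735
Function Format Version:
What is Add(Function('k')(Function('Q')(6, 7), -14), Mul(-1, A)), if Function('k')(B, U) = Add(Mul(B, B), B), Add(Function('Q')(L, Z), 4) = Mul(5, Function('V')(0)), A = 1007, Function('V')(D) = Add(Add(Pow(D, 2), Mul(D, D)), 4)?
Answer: -735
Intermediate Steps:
Function('V')(D) = Add(4, Mul(2, Pow(D, 2))) (Function('V')(D) = Add(Add(Pow(D, 2), Pow(D, 2)), 4) = Add(Mul(2, Pow(D, 2)), 4) = Add(4, Mul(2, Pow(D, 2))))
Function('Q')(L, Z) = 16 (Function('Q')(L, Z) = Add(-4, Mul(5, Add(4, Mul(2, Pow(0, 2))))) = Add(-4, Mul(5, Add(4, Mul(2, 0)))) = Add(-4, Mul(5, Add(4, 0))) = Add(-4, Mul(5, 4)) = Add(-4, 20) = 16)
Function('k')(B, U) = Add(B, Pow(B, 2)) (Function('k')(B, U) = Add(Pow(B, 2), B) = Add(B, Pow(B, 2)))
Add(Function('k')(Function('Q')(6, 7), -14), Mul(-1, A)) = Add(Mul(16, Add(1, 16)), Mul(-1, 1007)) = Add(Mul(16, 17), -1007) = Add(272, -1007) = -735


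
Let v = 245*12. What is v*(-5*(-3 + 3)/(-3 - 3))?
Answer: 0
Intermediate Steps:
v = 2940
v*(-5*(-3 + 3)/(-3 - 3)) = 2940*(-5*(-3 + 3)/(-3 - 3)) = 2940*(-0/(-6)) = 2940*(-0*(-1)/6) = 2940*(-5*0) = 2940*0 = 0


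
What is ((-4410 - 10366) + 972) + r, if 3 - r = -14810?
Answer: 1009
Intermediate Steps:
r = 14813 (r = 3 - 1*(-14810) = 3 + 14810 = 14813)
((-4410 - 10366) + 972) + r = ((-4410 - 10366) + 972) + 14813 = (-14776 + 972) + 14813 = -13804 + 14813 = 1009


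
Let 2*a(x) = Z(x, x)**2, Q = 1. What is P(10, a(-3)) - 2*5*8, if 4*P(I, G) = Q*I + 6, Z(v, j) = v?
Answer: -76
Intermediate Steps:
a(x) = x**2/2
P(I, G) = 3/2 + I/4 (P(I, G) = (1*I + 6)/4 = (I + 6)/4 = (6 + I)/4 = 3/2 + I/4)
P(10, a(-3)) - 2*5*8 = (3/2 + (1/4)*10) - 2*5*8 = (3/2 + 5/2) - 10*8 = 4 - 80 = -76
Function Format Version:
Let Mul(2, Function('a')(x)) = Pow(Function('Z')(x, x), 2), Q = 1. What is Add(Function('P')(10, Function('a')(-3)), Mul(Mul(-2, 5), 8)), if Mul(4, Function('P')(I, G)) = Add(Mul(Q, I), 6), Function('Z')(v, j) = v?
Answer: -76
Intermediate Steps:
Function('a')(x) = Mul(Rational(1, 2), Pow(x, 2))
Function('P')(I, G) = Add(Rational(3, 2), Mul(Rational(1, 4), I)) (Function('P')(I, G) = Mul(Rational(1, 4), Add(Mul(1, I), 6)) = Mul(Rational(1, 4), Add(I, 6)) = Mul(Rational(1, 4), Add(6, I)) = Add(Rational(3, 2), Mul(Rational(1, 4), I)))
Add(Function('P')(10, Function('a')(-3)), Mul(Mul(-2, 5), 8)) = Add(Add(Rational(3, 2), Mul(Rational(1, 4), 10)), Mul(Mul(-2, 5), 8)) = Add(Add(Rational(3, 2), Rational(5, 2)), Mul(-10, 8)) = Add(4, -80) = -76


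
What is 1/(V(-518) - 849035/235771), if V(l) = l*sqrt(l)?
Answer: -200177830985/7726273735665877137 + 28794565580438*I*sqrt(518)/7726273735665877137 ≈ -2.5909e-8 + 8.4821e-5*I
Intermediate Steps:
V(l) = l**(3/2)
1/(V(-518) - 849035/235771) = 1/((-518)**(3/2) - 849035/235771) = 1/(-518*I*sqrt(518) - 849035*1/235771) = 1/(-518*I*sqrt(518) - 849035/235771) = 1/(-849035/235771 - 518*I*sqrt(518))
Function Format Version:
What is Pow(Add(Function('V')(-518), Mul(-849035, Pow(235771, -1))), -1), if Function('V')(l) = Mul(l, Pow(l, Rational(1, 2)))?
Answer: Add(Rational(-200177830985, 7726273735665877137), Mul(Rational(28794565580438, 7726273735665877137), I, Pow(518, Rational(1, 2)))) ≈ Add(-2.5909e-8, Mul(8.4821e-5, I))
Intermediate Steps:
Function('V')(l) = Pow(l, Rational(3, 2))
Pow(Add(Function('V')(-518), Mul(-849035, Pow(235771, -1))), -1) = Pow(Add(Pow(-518, Rational(3, 2)), Mul(-849035, Pow(235771, -1))), -1) = Pow(Add(Mul(-518, I, Pow(518, Rational(1, 2))), Mul(-849035, Rational(1, 235771))), -1) = Pow(Add(Mul(-518, I, Pow(518, Rational(1, 2))), Rational(-849035, 235771)), -1) = Pow(Add(Rational(-849035, 235771), Mul(-518, I, Pow(518, Rational(1, 2)))), -1)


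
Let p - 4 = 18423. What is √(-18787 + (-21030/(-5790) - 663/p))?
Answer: I*√237573603958664579/3556411 ≈ 137.05*I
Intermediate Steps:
p = 18427 (p = 4 + 18423 = 18427)
√(-18787 + (-21030/(-5790) - 663/p)) = √(-18787 + (-21030/(-5790) - 663/18427)) = √(-18787 + (-21030*(-1/5790) - 663*1/18427)) = √(-18787 + (701/193 - 663/18427)) = √(-18787 + 12789368/3556411) = √(-66801504089/3556411) = I*√237573603958664579/3556411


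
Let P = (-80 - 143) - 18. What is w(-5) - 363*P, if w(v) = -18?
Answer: 87465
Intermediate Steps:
P = -241 (P = -223 - 18 = -241)
w(-5) - 363*P = -18 - 363*(-241) = -18 + 87483 = 87465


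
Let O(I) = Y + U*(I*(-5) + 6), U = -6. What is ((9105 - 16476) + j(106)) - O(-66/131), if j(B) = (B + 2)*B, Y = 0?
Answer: 540783/131 ≈ 4128.1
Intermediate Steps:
j(B) = B*(2 + B) (j(B) = (2 + B)*B = B*(2 + B))
O(I) = -36 + 30*I (O(I) = 0 - 6*(I*(-5) + 6) = 0 - 6*(-5*I + 6) = 0 - 6*(6 - 5*I) = 0 + (-36 + 30*I) = -36 + 30*I)
((9105 - 16476) + j(106)) - O(-66/131) = ((9105 - 16476) + 106*(2 + 106)) - (-36 + 30*(-66/131)) = (-7371 + 106*108) - (-36 + 30*(-66*1/131)) = (-7371 + 11448) - (-36 + 30*(-66/131)) = 4077 - (-36 - 1980/131) = 4077 - 1*(-6696/131) = 4077 + 6696/131 = 540783/131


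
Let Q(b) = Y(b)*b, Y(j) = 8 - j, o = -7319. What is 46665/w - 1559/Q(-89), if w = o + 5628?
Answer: -4496884/164027 ≈ -27.415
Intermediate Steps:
w = -1691 (w = -7319 + 5628 = -1691)
Q(b) = b*(8 - b) (Q(b) = (8 - b)*b = b*(8 - b))
46665/w - 1559/Q(-89) = 46665/(-1691) - 1559*(-1/(89*(8 - 1*(-89)))) = 46665*(-1/1691) - 1559*(-1/(89*(8 + 89))) = -46665/1691 - 1559/((-89*97)) = -46665/1691 - 1559/(-8633) = -46665/1691 - 1559*(-1/8633) = -46665/1691 + 1559/8633 = -4496884/164027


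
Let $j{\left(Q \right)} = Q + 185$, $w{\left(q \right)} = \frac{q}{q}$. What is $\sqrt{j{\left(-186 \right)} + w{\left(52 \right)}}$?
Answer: $0$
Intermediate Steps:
$w{\left(q \right)} = 1$
$j{\left(Q \right)} = 185 + Q$
$\sqrt{j{\left(-186 \right)} + w{\left(52 \right)}} = \sqrt{\left(185 - 186\right) + 1} = \sqrt{-1 + 1} = \sqrt{0} = 0$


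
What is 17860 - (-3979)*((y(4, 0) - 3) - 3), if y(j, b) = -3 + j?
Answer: -2035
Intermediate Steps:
17860 - (-3979)*((y(4, 0) - 3) - 3) = 17860 - (-3979)*(((-3 + 4) - 3) - 3) = 17860 - (-3979)*((1 - 3) - 3) = 17860 - (-3979)*(-2 - 3) = 17860 - (-3979)*(-5) = 17860 - 1*19895 = 17860 - 19895 = -2035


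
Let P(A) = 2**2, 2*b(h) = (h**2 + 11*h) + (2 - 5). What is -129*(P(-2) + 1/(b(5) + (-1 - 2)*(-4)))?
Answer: -52374/101 ≈ -518.55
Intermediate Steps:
b(h) = -3/2 + h**2/2 + 11*h/2 (b(h) = ((h**2 + 11*h) + (2 - 5))/2 = ((h**2 + 11*h) - 3)/2 = (-3 + h**2 + 11*h)/2 = -3/2 + h**2/2 + 11*h/2)
P(A) = 4
-129*(P(-2) + 1/(b(5) + (-1 - 2)*(-4))) = -129*(4 + 1/((-3/2 + (1/2)*5**2 + (11/2)*5) + (-1 - 2)*(-4))) = -129*(4 + 1/((-3/2 + (1/2)*25 + 55/2) - 3*(-4))) = -129*(4 + 1/((-3/2 + 25/2 + 55/2) + 12)) = -129*(4 + 1/(77/2 + 12)) = -129*(4 + 1/(101/2)) = -129*(4 + 2/101) = -129*406/101 = -52374/101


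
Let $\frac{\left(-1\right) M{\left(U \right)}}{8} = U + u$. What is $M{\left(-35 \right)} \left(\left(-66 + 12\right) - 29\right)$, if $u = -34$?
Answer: $-45816$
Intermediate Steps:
$M{\left(U \right)} = 272 - 8 U$ ($M{\left(U \right)} = - 8 \left(U - 34\right) = - 8 \left(-34 + U\right) = 272 - 8 U$)
$M{\left(-35 \right)} \left(\left(-66 + 12\right) - 29\right) = \left(272 - -280\right) \left(\left(-66 + 12\right) - 29\right) = \left(272 + 280\right) \left(-54 - 29\right) = 552 \left(-83\right) = -45816$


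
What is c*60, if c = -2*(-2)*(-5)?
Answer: -1200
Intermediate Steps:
c = -20 (c = 4*(-5) = -20)
c*60 = -20*60 = -1200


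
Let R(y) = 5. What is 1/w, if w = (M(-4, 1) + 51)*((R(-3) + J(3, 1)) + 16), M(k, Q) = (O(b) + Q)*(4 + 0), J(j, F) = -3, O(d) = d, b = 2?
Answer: 1/1134 ≈ 0.00088183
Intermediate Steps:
M(k, Q) = 8 + 4*Q (M(k, Q) = (2 + Q)*(4 + 0) = (2 + Q)*4 = 8 + 4*Q)
w = 1134 (w = ((8 + 4*1) + 51)*((5 - 3) + 16) = ((8 + 4) + 51)*(2 + 16) = (12 + 51)*18 = 63*18 = 1134)
1/w = 1/1134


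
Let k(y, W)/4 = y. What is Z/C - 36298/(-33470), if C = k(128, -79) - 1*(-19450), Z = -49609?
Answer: -467916277/334064070 ≈ -1.4007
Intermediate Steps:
k(y, W) = 4*y
C = 19962 (C = 4*128 - 1*(-19450) = 512 + 19450 = 19962)
Z/C - 36298/(-33470) = -49609/19962 - 36298/(-33470) = -49609*1/19962 - 36298*(-1/33470) = -49609/19962 + 18149/16735 = -467916277/334064070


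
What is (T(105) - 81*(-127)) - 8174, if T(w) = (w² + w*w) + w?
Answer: 24268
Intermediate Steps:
T(w) = w + 2*w² (T(w) = (w² + w²) + w = 2*w² + w = w + 2*w²)
(T(105) - 81*(-127)) - 8174 = (105*(1 + 2*105) - 81*(-127)) - 8174 = (105*(1 + 210) + 10287) - 8174 = (105*211 + 10287) - 8174 = (22155 + 10287) - 8174 = 32442 - 8174 = 24268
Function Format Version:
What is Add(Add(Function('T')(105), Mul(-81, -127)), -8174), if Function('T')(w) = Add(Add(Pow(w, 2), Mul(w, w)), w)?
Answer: 24268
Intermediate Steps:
Function('T')(w) = Add(w, Mul(2, Pow(w, 2))) (Function('T')(w) = Add(Add(Pow(w, 2), Pow(w, 2)), w) = Add(Mul(2, Pow(w, 2)), w) = Add(w, Mul(2, Pow(w, 2))))
Add(Add(Function('T')(105), Mul(-81, -127)), -8174) = Add(Add(Mul(105, Add(1, Mul(2, 105))), Mul(-81, -127)), -8174) = Add(Add(Mul(105, Add(1, 210)), 10287), -8174) = Add(Add(Mul(105, 211), 10287), -8174) = Add(Add(22155, 10287), -8174) = Add(32442, -8174) = 24268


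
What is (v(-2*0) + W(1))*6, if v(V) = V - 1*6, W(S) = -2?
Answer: -48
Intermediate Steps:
v(V) = -6 + V (v(V) = V - 6 = -6 + V)
(v(-2*0) + W(1))*6 = ((-6 - 2*0) - 2)*6 = ((-6 + 0) - 2)*6 = (-6 - 2)*6 = -8*6 = -48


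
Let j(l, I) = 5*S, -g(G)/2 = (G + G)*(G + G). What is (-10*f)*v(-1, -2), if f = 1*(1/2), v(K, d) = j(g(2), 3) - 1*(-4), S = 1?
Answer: -45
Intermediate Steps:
g(G) = -8*G² (g(G) = -2*(G + G)*(G + G) = -2*2*G*2*G = -8*G²)
j(l, I) = 5 (j(l, I) = 5*1 = 5)
v(K, d) = 9 (v(K, d) = 5 - 1*(-4) = 5 + 4 = 9)
f = ½ (f = 1*(1*(½)) = 1*(½) = ½ ≈ 0.50000)
(-10*f)*v(-1, -2) = -10*½*9 = -5*9 = -45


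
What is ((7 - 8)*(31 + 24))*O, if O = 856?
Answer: -47080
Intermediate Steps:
((7 - 8)*(31 + 24))*O = ((7 - 8)*(31 + 24))*856 = -1*55*856 = -55*856 = -47080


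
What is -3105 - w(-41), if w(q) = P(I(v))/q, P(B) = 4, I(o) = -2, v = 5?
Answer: -127301/41 ≈ -3104.9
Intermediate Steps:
w(q) = 4/q
-3105 - w(-41) = -3105 - 4/(-41) = -3105 - 4*(-1)/41 = -3105 - 1*(-4/41) = -3105 + 4/41 = -127301/41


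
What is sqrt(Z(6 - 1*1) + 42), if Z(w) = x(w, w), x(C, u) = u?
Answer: sqrt(47) ≈ 6.8557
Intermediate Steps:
Z(w) = w
sqrt(Z(6 - 1*1) + 42) = sqrt((6 - 1*1) + 42) = sqrt((6 - 1) + 42) = sqrt(5 + 42) = sqrt(47)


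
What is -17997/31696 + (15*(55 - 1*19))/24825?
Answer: -4091997/7493840 ≈ -0.54605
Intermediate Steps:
-17997/31696 + (15*(55 - 1*19))/24825 = -17997*1/31696 + (15*(55 - 19))*(1/24825) = -2571/4528 + (15*36)*(1/24825) = -2571/4528 + 540*(1/24825) = -2571/4528 + 36/1655 = -4091997/7493840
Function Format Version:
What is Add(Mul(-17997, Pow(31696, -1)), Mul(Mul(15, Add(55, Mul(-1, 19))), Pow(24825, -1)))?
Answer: Rational(-4091997, 7493840) ≈ -0.54605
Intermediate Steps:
Add(Mul(-17997, Pow(31696, -1)), Mul(Mul(15, Add(55, Mul(-1, 19))), Pow(24825, -1))) = Add(Mul(-17997, Rational(1, 31696)), Mul(Mul(15, Add(55, -19)), Rational(1, 24825))) = Add(Rational(-2571, 4528), Mul(Mul(15, 36), Rational(1, 24825))) = Add(Rational(-2571, 4528), Mul(540, Rational(1, 24825))) = Add(Rational(-2571, 4528), Rational(36, 1655)) = Rational(-4091997, 7493840)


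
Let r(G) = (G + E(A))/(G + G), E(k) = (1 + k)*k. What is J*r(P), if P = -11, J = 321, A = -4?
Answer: -321/22 ≈ -14.591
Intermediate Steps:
E(k) = k*(1 + k)
r(G) = (12 + G)/(2*G) (r(G) = (G - 4*(1 - 4))/(G + G) = (G - 4*(-3))/((2*G)) = (G + 12)*(1/(2*G)) = (12 + G)*(1/(2*G)) = (12 + G)/(2*G))
J*r(P) = 321*((1/2)*(12 - 11)/(-11)) = 321*((1/2)*(-1/11)*1) = 321*(-1/22) = -321/22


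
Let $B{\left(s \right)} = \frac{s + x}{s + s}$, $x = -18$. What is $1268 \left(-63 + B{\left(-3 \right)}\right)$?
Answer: $-75446$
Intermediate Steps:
$B{\left(s \right)} = \frac{-18 + s}{2 s}$ ($B{\left(s \right)} = \frac{s - 18}{s + s} = \frac{-18 + s}{2 s}$)
$1268 \left(-63 + B{\left(-3 \right)}\right) = 1268 \left(-63 + \frac{-18 - 3}{2 \left(-3\right)}\right) = 1268 \left(-63 + \frac{1}{2} \left(- \frac{1}{3}\right) \left(-21\right)\right) = 1268 \left(-63 + \frac{7}{2}\right) = 1268 \left(- \frac{119}{2}\right) = -75446$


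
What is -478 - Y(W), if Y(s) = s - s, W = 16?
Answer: -478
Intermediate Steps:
Y(s) = 0
-478 - Y(W) = -478 - 1*0 = -478 + 0 = -478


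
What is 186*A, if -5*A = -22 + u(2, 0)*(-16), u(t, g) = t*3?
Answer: 21948/5 ≈ 4389.6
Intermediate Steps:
u(t, g) = 3*t
A = 118/5 (A = -(-22 + (3*2)*(-16))/5 = -(-22 + 6*(-16))/5 = -(-22 - 96)/5 = -1/5*(-118) = 118/5 ≈ 23.600)
186*A = 186*(118/5) = 21948/5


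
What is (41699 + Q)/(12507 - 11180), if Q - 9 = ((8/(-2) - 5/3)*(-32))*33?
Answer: 47692/1327 ≈ 35.940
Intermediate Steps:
Q = 5993 (Q = 9 + ((8/(-2) - 5/3)*(-32))*33 = 9 + ((8*(-1/2) - 5*1/3)*(-32))*33 = 9 + ((-4 - 5/3)*(-32))*33 = 9 - 17/3*(-32)*33 = 9 + (544/3)*33 = 9 + 5984 = 5993)
(41699 + Q)/(12507 - 11180) = (41699 + 5993)/(12507 - 11180) = 47692/1327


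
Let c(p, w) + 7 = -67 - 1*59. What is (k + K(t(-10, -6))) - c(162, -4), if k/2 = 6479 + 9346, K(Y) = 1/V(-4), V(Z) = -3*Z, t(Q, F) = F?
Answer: 381397/12 ≈ 31783.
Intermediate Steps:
K(Y) = 1/12 (K(Y) = 1/(-3*(-4)) = 1/12)
k = 31650 (k = 2*(6479 + 9346) = 2*15825 = 31650)
c(p, w) = -133 (c(p, w) = -7 + (-67 - 1*59) = -7 + (-67 - 59) = -7 - 126 = -133)
(k + K(t(-10, -6))) - c(162, -4) = (31650 + 1/12) - 1*(-133) = 379801/12 + 133 = 381397/12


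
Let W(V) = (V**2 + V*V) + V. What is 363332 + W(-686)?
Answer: 1303838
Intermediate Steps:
W(V) = V + 2*V**2 (W(V) = (V**2 + V**2) + V = 2*V**2 + V = V + 2*V**2)
363332 + W(-686) = 363332 - 686*(1 + 2*(-686)) = 363332 - 686*(1 - 1372) = 363332 - 686*(-1371) = 363332 + 940506 = 1303838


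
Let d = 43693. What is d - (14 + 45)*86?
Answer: 38619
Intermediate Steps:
d - (14 + 45)*86 = 43693 - (14 + 45)*86 = 43693 - 59*86 = 43693 - 1*5074 = 43693 - 5074 = 38619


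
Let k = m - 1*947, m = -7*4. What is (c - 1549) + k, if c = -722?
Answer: -3246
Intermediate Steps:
m = -28
k = -975 (k = -28 - 1*947 = -28 - 947 = -975)
(c - 1549) + k = (-722 - 1549) - 975 = -2271 - 975 = -3246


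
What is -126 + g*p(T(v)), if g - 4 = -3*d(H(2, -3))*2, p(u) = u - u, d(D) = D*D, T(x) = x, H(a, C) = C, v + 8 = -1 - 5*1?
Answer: -126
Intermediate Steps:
v = -14 (v = -8 + (-1 - 5*1) = -8 + (-1 - 5) = -8 - 6 = -14)
d(D) = D²
p(u) = 0
g = -50 (g = 4 - 3*(-3)²*2 = 4 - 3*9*2 = 4 - 27*2 = 4 - 54 = -50)
-126 + g*p(T(v)) = -126 - 50*0 = -126 + 0 = -126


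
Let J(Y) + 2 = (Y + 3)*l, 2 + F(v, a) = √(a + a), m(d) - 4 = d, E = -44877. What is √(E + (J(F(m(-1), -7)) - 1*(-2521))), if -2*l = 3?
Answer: √(-169438 - 6*I*√14)/2 ≈ 0.013635 - 205.81*I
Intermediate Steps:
m(d) = 4 + d
F(v, a) = -2 + √2*√a (F(v, a) = -2 + √(a + a) = -2 + √(2*a) = -2 + √2*√a)
l = -3/2 (l = -½*3 = -3/2 ≈ -1.5000)
J(Y) = -13/2 - 3*Y/2 (J(Y) = -2 + (Y + 3)*(-3/2) = -2 + (3 + Y)*(-3/2) = -2 + (-9/2 - 3*Y/2) = -13/2 - 3*Y/2)
√(E + (J(F(m(-1), -7)) - 1*(-2521))) = √(-44877 + ((-13/2 - 3*(-2 + √2*√(-7))/2) - 1*(-2521))) = √(-44877 + ((-13/2 - 3*(-2 + √2*(I*√7))/2) + 2521)) = √(-44877 + ((-13/2 - 3*(-2 + I*√14)/2) + 2521)) = √(-44877 + ((-13/2 + (3 - 3*I*√14/2)) + 2521)) = √(-44877 + ((-7/2 - 3*I*√14/2) + 2521)) = √(-44877 + (5035/2 - 3*I*√14/2)) = √(-84719/2 - 3*I*√14/2)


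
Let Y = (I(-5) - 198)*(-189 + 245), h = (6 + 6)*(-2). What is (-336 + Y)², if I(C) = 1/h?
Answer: 1175049841/9 ≈ 1.3056e+8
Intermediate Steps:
h = -24 (h = 12*(-2) = -24)
I(C) = -1/24 (I(C) = 1/(-24) = -1/24)
Y = -33271/3 (Y = (-1/24 - 198)*(-189 + 245) = -4753/24*56 = -33271/3 ≈ -11090.)
(-336 + Y)² = (-336 - 33271/3)² = (-34279/3)² = 1175049841/9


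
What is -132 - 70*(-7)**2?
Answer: -3562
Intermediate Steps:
-132 - 70*(-7)**2 = -132 - 70*49 = -132 - 3430 = -3562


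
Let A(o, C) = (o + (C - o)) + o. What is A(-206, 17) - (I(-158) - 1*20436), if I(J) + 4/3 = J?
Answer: 61219/3 ≈ 20406.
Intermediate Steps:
I(J) = -4/3 + J
A(o, C) = C + o
A(-206, 17) - (I(-158) - 1*20436) = (17 - 206) - ((-4/3 - 158) - 1*20436) = -189 - (-478/3 - 20436) = -189 - 1*(-61786/3) = -189 + 61786/3 = 61219/3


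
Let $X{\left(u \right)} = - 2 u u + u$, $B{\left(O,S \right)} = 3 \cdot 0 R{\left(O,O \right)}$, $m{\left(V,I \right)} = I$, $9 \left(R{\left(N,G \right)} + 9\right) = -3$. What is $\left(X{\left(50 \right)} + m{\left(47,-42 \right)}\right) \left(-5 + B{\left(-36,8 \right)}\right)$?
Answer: $24960$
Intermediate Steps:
$R{\left(N,G \right)} = - \frac{28}{3}$ ($R{\left(N,G \right)} = -9 + \frac{1}{9} \left(-3\right) = -9 - \frac{1}{3} = - \frac{28}{3}$)
$B{\left(O,S \right)} = 0$ ($B{\left(O,S \right)} = 3 \cdot 0 \left(- \frac{28}{3}\right) = 0 \left(- \frac{28}{3}\right) = 0$)
$X{\left(u \right)} = u - 2 u^{2}$ ($X{\left(u \right)} = - 2 u^{2} + u = u - 2 u^{2}$)
$\left(X{\left(50 \right)} + m{\left(47,-42 \right)}\right) \left(-5 + B{\left(-36,8 \right)}\right) = \left(50 \left(1 - 100\right) - 42\right) \left(-5 + 0\right) = \left(50 \left(1 - 100\right) - 42\right) \left(-5\right) = \left(50 \left(-99\right) - 42\right) \left(-5\right) = \left(-4950 - 42\right) \left(-5\right) = \left(-4992\right) \left(-5\right) = 24960$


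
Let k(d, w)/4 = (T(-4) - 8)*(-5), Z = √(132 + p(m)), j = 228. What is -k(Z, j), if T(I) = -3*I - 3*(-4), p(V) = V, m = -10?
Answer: 320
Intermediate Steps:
Z = √122 (Z = √(132 - 10) = √122 ≈ 11.045)
T(I) = 12 - 3*I (T(I) = -3*I + 12 = 12 - 3*I)
k(d, w) = -320 (k(d, w) = 4*(((12 - 3*(-4)) - 8)*(-5)) = 4*(((12 + 12) - 8)*(-5)) = 4*((24 - 8)*(-5)) = 4*(16*(-5)) = 4*(-80) = -320)
-k(Z, j) = -1*(-320) = 320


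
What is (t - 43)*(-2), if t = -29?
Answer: 144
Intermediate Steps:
(t - 43)*(-2) = (-29 - 43)*(-2) = -72*(-2) = 144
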